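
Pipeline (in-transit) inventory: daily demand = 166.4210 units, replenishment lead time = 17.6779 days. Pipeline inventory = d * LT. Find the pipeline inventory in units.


Pipeline = 166.4210 * 17.6779 = 2941.9738

2941.9738 units


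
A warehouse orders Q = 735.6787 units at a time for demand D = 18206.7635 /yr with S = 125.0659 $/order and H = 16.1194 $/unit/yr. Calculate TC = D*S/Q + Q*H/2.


Ordering cost = D*S/Q = 3095.1627
Holding cost = Q*H/2 = 5929.3496
TC = 3095.1627 + 5929.3496 = 9024.5123

9024.5123 $/yr


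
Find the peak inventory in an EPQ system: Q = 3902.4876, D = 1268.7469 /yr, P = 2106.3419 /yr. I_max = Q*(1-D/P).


D/P = 0.6023
1 - D/P = 0.3977
I_max = 3902.4876 * 0.3977 = 1551.8393

1551.8393 units


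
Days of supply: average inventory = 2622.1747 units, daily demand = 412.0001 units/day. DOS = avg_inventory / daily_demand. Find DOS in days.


DOS = 2622.1747 / 412.0001 = 6.3645

6.3645 days


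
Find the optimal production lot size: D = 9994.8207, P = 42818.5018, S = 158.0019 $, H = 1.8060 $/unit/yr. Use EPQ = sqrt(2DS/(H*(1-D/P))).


1 - D/P = 1 - 0.2334 = 0.7666
H*(1-D/P) = 1.3844
2DS = 3158401.3215
EPQ = sqrt(2281359.6165) = 1510.4170

1510.4170 units


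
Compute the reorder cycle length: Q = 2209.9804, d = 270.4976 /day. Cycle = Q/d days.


Cycle = 2209.9804 / 270.4976 = 8.1701

8.1701 days


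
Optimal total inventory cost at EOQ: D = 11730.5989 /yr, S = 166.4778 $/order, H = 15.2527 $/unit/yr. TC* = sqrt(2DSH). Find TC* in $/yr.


2*D*S*H = 59573516.6506
TC* = sqrt(59573516.6506) = 7718.3882

7718.3882 $/yr


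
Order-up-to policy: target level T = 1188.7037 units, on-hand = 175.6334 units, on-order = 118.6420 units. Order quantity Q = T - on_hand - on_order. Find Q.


Inventory position = OH + OO = 175.6334 + 118.6420 = 294.2754
Q = 1188.7037 - 294.2754 = 894.4283

894.4283 units


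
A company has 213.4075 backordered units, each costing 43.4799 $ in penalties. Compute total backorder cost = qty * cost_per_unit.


Total = 213.4075 * 43.4799 = 9278.9368

9278.9368 $


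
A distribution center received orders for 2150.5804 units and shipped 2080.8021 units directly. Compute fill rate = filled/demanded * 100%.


FR = 2080.8021 / 2150.5804 * 100 = 96.7554

96.7554%


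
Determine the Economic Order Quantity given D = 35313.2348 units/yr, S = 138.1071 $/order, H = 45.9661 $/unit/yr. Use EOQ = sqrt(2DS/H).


2*D*S = 2 * 35313.2348 * 138.1071 = 9754016.8997
2*D*S/H = 212200.2280
EOQ = sqrt(212200.2280) = 460.6520

460.6520 units


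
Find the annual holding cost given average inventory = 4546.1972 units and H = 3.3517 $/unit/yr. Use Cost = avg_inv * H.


Cost = 4546.1972 * 3.3517 = 15237.4892

15237.4892 $/yr


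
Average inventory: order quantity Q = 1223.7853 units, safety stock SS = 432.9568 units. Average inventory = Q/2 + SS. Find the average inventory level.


Q/2 = 611.8927
Avg = 611.8927 + 432.9568 = 1044.8494

1044.8494 units


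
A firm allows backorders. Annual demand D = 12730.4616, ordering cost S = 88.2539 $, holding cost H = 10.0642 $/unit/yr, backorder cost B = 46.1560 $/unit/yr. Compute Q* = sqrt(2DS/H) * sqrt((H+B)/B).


sqrt(2DS/H) = 472.5137
sqrt((H+B)/B) = 1.1037
Q* = 472.5137 * 1.1037 = 521.4906

521.4906 units


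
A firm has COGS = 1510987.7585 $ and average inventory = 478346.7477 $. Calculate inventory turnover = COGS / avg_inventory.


Turnover = 1510987.7585 / 478346.7477 = 3.1588

3.1588


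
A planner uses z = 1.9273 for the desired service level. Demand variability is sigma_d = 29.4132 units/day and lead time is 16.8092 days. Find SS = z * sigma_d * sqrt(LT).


sqrt(LT) = sqrt(16.8092) = 4.0999
SS = 1.9273 * 29.4132 * 4.0999 = 232.4155

232.4155 units


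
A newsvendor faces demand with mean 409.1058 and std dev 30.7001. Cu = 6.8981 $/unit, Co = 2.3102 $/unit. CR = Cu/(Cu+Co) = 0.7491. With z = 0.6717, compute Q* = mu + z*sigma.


CR = Cu/(Cu+Co) = 6.8981/(6.8981+2.3102) = 0.7491
z = 0.6717
Q* = 409.1058 + 0.6717 * 30.7001 = 429.7271

429.7271 units


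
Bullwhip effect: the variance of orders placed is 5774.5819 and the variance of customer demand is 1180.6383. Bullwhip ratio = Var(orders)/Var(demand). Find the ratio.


BW = 5774.5819 / 1180.6383 = 4.8911

4.8911


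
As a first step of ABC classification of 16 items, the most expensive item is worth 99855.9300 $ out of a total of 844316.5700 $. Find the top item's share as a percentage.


Top item = 99855.9300
Total = 844316.5700
Percentage = 99855.9300 / 844316.5700 * 100 = 11.8268

11.8268%


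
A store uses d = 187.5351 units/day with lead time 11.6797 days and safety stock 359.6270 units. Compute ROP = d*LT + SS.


d*LT = 187.5351 * 11.6797 = 2190.3537
ROP = 2190.3537 + 359.6270 = 2549.9807

2549.9807 units


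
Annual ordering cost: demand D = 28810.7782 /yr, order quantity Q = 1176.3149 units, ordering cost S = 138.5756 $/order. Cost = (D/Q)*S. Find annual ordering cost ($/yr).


Number of orders = D/Q = 24.4924
Cost = 24.4924 * 138.5756 = 3394.0494

3394.0494 $/yr


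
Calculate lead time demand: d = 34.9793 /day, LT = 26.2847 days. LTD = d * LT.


LTD = 34.9793 * 26.2847 = 919.4204

919.4204 units


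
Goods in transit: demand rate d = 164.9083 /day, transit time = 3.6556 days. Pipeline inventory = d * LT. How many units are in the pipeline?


Pipeline = 164.9083 * 3.6556 = 602.8388

602.8388 units


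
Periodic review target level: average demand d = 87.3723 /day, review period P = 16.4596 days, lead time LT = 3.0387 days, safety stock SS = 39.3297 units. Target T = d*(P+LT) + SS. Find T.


P + LT = 19.4983
d*(P+LT) = 87.3723 * 19.4983 = 1703.6113
T = 1703.6113 + 39.3297 = 1742.9410

1742.9410 units


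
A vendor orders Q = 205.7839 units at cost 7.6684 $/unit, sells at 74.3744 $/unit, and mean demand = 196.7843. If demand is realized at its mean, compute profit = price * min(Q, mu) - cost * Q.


Sales at mu = min(205.7839, 196.7843) = 196.7843
Revenue = 74.3744 * 196.7843 = 14635.7142
Total cost = 7.6684 * 205.7839 = 1578.0333
Profit = 14635.7142 - 1578.0333 = 13057.6810

13057.6810 $


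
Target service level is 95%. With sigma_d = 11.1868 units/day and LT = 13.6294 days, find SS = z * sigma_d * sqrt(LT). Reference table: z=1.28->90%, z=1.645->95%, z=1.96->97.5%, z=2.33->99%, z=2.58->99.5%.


From the table, SL = 95% corresponds to z = 1.645
sqrt(LT) = sqrt(13.6294) = 3.6918
SS = 1.645 * 11.1868 * 3.6918 = 67.9376

67.9376 units


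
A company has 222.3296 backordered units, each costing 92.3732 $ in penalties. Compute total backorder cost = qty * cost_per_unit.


Total = 222.3296 * 92.3732 = 20537.2966

20537.2966 $


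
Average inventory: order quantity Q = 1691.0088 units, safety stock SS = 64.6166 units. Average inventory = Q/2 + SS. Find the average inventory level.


Q/2 = 845.5044
Avg = 845.5044 + 64.6166 = 910.1210

910.1210 units


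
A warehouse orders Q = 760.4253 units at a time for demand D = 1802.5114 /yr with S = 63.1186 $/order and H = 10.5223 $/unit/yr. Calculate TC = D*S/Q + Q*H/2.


Ordering cost = D*S/Q = 149.6163
Holding cost = Q*H/2 = 4000.7116
TC = 149.6163 + 4000.7116 = 4150.3278

4150.3278 $/yr


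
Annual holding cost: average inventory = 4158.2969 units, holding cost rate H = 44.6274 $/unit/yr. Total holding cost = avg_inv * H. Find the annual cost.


Cost = 4158.2969 * 44.6274 = 185573.9791

185573.9791 $/yr


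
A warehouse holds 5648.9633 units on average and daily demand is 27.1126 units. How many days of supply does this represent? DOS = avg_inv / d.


DOS = 5648.9633 / 27.1126 = 208.3520

208.3520 days


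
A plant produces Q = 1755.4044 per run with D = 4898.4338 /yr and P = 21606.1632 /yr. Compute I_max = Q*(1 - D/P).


D/P = 0.2267
1 - D/P = 0.7733
I_max = 1755.4044 * 0.7733 = 1357.4285

1357.4285 units


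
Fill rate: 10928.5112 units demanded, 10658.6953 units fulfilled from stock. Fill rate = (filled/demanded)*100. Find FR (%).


FR = 10658.6953 / 10928.5112 * 100 = 97.5311

97.5311%


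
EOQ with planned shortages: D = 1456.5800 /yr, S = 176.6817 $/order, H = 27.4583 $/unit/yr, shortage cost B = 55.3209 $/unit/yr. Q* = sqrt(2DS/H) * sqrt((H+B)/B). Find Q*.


sqrt(2DS/H) = 136.9119
sqrt((H+B)/B) = 1.2233
Q* = 136.9119 * 1.2233 = 167.4778

167.4778 units


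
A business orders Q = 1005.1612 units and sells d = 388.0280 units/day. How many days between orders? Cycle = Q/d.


Cycle = 1005.1612 / 388.0280 = 2.5904

2.5904 days


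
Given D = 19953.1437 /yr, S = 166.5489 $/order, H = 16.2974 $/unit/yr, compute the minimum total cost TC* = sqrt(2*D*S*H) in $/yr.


2*D*S*H = 108318196.2882
TC* = sqrt(108318196.2882) = 10407.6028

10407.6028 $/yr


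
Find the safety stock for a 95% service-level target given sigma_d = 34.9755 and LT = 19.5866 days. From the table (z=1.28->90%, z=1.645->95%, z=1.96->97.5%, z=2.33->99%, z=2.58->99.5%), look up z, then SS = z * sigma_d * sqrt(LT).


From the table, SL = 95% corresponds to z = 1.645
sqrt(LT) = sqrt(19.5866) = 4.4257
SS = 1.645 * 34.9755 * 4.4257 = 254.6299

254.6299 units


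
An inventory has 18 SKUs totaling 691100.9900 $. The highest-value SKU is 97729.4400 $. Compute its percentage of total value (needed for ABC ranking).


Top item = 97729.4400
Total = 691100.9900
Percentage = 97729.4400 / 691100.9900 * 100 = 14.1411

14.1411%


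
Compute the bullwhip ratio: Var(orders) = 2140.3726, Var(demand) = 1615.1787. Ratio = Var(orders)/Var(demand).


BW = 2140.3726 / 1615.1787 = 1.3252

1.3252


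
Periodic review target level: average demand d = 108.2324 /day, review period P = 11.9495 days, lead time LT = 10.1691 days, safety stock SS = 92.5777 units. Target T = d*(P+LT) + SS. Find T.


P + LT = 22.1186
d*(P+LT) = 108.2324 * 22.1186 = 2393.9492
T = 2393.9492 + 92.5777 = 2486.5269

2486.5269 units


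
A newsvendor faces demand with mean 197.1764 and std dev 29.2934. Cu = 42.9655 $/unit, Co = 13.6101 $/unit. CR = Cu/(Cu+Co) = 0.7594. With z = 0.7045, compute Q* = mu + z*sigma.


CR = Cu/(Cu+Co) = 42.9655/(42.9655+13.6101) = 0.7594
z = 0.7045
Q* = 197.1764 + 0.7045 * 29.2934 = 217.8136

217.8136 units


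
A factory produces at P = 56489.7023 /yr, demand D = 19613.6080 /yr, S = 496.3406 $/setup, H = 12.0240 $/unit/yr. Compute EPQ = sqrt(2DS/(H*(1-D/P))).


1 - D/P = 1 - 0.3472 = 0.6528
H*(1-D/P) = 7.8492
2DS = 19470059.9258
EPQ = sqrt(2480519.7529) = 1574.9666

1574.9666 units


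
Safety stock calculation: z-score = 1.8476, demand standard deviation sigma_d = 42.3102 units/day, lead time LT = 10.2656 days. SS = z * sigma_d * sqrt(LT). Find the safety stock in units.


sqrt(LT) = sqrt(10.2656) = 3.2040
SS = 1.8476 * 42.3102 * 3.2040 = 250.4639

250.4639 units


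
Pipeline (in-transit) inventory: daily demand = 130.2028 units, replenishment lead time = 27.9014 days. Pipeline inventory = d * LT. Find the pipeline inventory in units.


Pipeline = 130.2028 * 27.9014 = 3632.8404

3632.8404 units


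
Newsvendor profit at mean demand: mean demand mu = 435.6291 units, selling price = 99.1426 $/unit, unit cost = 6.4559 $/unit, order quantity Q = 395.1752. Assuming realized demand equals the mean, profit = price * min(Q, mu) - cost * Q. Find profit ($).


Sales at mu = min(395.1752, 435.6291) = 395.1752
Revenue = 99.1426 * 395.1752 = 39178.6968
Total cost = 6.4559 * 395.1752 = 2551.2116
Profit = 39178.6968 - 2551.2116 = 36627.4852

36627.4852 $


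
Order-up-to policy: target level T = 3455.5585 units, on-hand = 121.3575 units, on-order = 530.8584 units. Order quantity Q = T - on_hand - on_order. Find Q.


Inventory position = OH + OO = 121.3575 + 530.8584 = 652.2159
Q = 3455.5585 - 652.2159 = 2803.3426

2803.3426 units


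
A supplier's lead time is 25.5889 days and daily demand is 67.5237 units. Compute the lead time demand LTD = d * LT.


LTD = 67.5237 * 25.5889 = 1727.8572

1727.8572 units


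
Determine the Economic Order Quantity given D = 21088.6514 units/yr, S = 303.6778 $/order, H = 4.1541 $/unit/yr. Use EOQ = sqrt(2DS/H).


2*D*S = 2 * 21088.6514 * 303.6778 = 12808310.5242
2*D*S/H = 3083293.7397
EOQ = sqrt(3083293.7397) = 1755.9310

1755.9310 units


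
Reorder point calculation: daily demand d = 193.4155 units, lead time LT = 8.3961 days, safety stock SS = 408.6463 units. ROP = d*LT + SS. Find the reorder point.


d*LT = 193.4155 * 8.3961 = 1623.9359
ROP = 1623.9359 + 408.6463 = 2032.5822

2032.5822 units


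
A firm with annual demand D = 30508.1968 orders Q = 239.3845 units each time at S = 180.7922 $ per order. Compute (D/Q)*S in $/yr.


Number of orders = D/Q = 127.4443
Cost = 127.4443 * 180.7922 = 23040.9405

23040.9405 $/yr


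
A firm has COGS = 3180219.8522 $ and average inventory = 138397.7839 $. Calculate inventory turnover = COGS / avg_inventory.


Turnover = 3180219.8522 / 138397.7839 = 22.9788

22.9788


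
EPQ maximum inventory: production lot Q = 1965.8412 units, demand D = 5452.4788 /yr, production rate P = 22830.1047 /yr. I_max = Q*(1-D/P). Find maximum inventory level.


D/P = 0.2388
1 - D/P = 0.7612
I_max = 1965.8412 * 0.7612 = 1496.3424

1496.3424 units


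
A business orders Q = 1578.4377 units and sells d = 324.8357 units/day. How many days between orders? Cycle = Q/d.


Cycle = 1578.4377 / 324.8357 = 4.8592

4.8592 days


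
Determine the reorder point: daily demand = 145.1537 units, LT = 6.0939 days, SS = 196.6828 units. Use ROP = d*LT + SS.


d*LT = 145.1537 * 6.0939 = 884.5521
ROP = 884.5521 + 196.6828 = 1081.2349

1081.2349 units


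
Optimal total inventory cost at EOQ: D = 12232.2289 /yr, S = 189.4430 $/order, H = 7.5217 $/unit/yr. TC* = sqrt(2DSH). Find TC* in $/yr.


2*D*S*H = 34860223.3526
TC* = sqrt(34860223.3526) = 5904.2547

5904.2547 $/yr


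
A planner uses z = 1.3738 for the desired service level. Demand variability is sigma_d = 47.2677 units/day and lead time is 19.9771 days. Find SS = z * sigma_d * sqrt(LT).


sqrt(LT) = sqrt(19.9771) = 4.4696
SS = 1.3738 * 47.2677 * 4.4696 = 290.2380

290.2380 units


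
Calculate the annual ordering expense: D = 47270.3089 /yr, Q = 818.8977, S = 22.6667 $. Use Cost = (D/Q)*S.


Number of orders = D/Q = 57.7243
Cost = 57.7243 * 22.6667 = 1308.4197

1308.4197 $/yr


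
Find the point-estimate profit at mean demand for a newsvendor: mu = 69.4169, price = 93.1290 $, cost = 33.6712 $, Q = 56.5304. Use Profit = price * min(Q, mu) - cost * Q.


Sales at mu = min(56.5304, 69.4169) = 56.5304
Revenue = 93.1290 * 56.5304 = 5264.6196
Total cost = 33.6712 * 56.5304 = 1903.4464
Profit = 5264.6196 - 1903.4464 = 3361.1732

3361.1732 $


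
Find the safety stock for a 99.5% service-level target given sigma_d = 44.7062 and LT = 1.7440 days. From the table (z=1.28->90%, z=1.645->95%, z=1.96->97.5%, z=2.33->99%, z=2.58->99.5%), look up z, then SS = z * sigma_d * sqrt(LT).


From the table, SL = 99.5% corresponds to z = 2.58
sqrt(LT) = sqrt(1.7440) = 1.3206
SS = 2.58 * 44.7062 * 1.3206 = 152.3213

152.3213 units


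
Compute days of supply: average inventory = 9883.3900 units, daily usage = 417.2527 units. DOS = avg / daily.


DOS = 9883.3900 / 417.2527 = 23.6868

23.6868 days


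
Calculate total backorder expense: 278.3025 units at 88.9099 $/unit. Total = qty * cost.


Total = 278.3025 * 88.9099 = 24743.8474

24743.8474 $


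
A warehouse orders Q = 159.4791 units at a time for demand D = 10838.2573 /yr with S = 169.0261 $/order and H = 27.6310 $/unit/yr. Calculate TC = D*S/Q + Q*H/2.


Ordering cost = D*S/Q = 11487.0749
Holding cost = Q*H/2 = 2203.2835
TC = 11487.0749 + 2203.2835 = 13690.3584

13690.3584 $/yr


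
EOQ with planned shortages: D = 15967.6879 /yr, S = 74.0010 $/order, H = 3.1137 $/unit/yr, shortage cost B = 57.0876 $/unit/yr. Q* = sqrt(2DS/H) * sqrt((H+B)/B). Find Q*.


sqrt(2DS/H) = 871.1971
sqrt((H+B)/B) = 1.0269
Q* = 871.1971 * 1.0269 = 894.6403

894.6403 units


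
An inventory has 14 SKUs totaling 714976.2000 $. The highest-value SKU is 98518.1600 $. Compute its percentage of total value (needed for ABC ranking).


Top item = 98518.1600
Total = 714976.2000
Percentage = 98518.1600 / 714976.2000 * 100 = 13.7792

13.7792%


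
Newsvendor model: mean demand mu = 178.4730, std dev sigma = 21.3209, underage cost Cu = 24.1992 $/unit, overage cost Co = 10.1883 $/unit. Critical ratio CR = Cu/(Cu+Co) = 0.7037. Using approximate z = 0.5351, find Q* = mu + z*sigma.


CR = Cu/(Cu+Co) = 24.1992/(24.1992+10.1883) = 0.7037
z = 0.5351
Q* = 178.4730 + 0.5351 * 21.3209 = 189.8818

189.8818 units


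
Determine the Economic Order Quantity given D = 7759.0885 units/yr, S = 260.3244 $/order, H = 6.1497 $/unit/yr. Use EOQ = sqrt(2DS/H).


2*D*S = 2 * 7759.0885 * 260.3244 = 4039760.1166
2*D*S/H = 656903.6078
EOQ = sqrt(656903.6078) = 810.4959

810.4959 units


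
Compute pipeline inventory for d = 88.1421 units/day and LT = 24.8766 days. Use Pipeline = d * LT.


Pipeline = 88.1421 * 24.8766 = 2192.6758

2192.6758 units


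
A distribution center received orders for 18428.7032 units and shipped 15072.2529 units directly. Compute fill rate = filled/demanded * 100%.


FR = 15072.2529 / 18428.7032 * 100 = 81.7868

81.7868%


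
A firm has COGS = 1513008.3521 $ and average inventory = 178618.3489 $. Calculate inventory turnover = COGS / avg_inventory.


Turnover = 1513008.3521 / 178618.3489 = 8.4706

8.4706


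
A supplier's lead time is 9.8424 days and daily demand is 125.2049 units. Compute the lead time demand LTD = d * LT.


LTD = 125.2049 * 9.8424 = 1232.3167

1232.3167 units


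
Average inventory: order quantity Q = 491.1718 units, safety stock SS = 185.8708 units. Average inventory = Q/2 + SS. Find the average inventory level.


Q/2 = 245.5859
Avg = 245.5859 + 185.8708 = 431.4567

431.4567 units


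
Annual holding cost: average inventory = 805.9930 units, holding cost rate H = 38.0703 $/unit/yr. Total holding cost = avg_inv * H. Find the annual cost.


Cost = 805.9930 * 38.0703 = 30684.3953

30684.3953 $/yr


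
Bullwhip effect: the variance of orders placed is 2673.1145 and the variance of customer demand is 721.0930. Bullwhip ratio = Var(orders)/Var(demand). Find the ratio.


BW = 2673.1145 / 721.0930 = 3.7070

3.7070


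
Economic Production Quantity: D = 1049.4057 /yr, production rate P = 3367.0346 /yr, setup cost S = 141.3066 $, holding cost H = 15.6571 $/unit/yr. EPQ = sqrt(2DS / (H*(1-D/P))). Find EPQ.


1 - D/P = 1 - 0.3117 = 0.6883
H*(1-D/P) = 10.7772
2DS = 296575.9030
EPQ = sqrt(27518.7193) = 165.8877

165.8877 units


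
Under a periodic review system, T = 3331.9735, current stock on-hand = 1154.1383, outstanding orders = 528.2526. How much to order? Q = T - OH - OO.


Inventory position = OH + OO = 1154.1383 + 528.2526 = 1682.3909
Q = 3331.9735 - 1682.3909 = 1649.5826

1649.5826 units


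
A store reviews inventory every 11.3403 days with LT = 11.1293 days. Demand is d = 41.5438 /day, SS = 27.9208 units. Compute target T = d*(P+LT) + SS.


P + LT = 22.4696
d*(P+LT) = 41.5438 * 22.4696 = 933.4726
T = 933.4726 + 27.9208 = 961.3934

961.3934 units


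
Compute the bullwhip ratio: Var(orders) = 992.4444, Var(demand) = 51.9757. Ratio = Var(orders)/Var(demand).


BW = 992.4444 / 51.9757 = 19.0944

19.0944


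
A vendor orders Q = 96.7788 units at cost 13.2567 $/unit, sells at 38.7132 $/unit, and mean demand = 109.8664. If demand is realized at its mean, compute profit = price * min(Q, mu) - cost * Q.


Sales at mu = min(96.7788, 109.8664) = 96.7788
Revenue = 38.7132 * 96.7788 = 3746.6170
Total cost = 13.2567 * 96.7788 = 1282.9675
Profit = 3746.6170 - 1282.9675 = 2463.6495

2463.6495 $


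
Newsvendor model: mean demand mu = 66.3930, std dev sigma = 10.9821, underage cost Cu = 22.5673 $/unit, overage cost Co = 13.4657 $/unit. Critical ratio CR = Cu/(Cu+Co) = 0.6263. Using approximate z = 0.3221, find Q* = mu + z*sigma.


CR = Cu/(Cu+Co) = 22.5673/(22.5673+13.4657) = 0.6263
z = 0.3221
Q* = 66.3930 + 0.3221 * 10.9821 = 69.9303

69.9303 units


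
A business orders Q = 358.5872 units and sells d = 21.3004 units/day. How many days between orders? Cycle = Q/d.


Cycle = 358.5872 / 21.3004 = 16.8348

16.8348 days


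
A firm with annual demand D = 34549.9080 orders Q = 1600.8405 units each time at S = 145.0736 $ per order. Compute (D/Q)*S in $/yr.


Number of orders = D/Q = 21.5824
Cost = 21.5824 * 145.0736 = 3131.0299

3131.0299 $/yr


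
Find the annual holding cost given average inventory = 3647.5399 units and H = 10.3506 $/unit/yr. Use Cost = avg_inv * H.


Cost = 3647.5399 * 10.3506 = 37754.2265

37754.2265 $/yr


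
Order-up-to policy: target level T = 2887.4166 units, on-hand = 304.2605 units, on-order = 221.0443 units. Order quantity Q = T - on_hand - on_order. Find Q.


Inventory position = OH + OO = 304.2605 + 221.0443 = 525.3048
Q = 2887.4166 - 525.3048 = 2362.1118

2362.1118 units


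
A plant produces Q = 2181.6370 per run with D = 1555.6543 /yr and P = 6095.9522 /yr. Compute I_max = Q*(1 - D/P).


D/P = 0.2552
1 - D/P = 0.7448
I_max = 2181.6370 * 0.7448 = 1624.8949

1624.8949 units


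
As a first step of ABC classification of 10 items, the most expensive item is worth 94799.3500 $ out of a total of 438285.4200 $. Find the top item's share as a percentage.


Top item = 94799.3500
Total = 438285.4200
Percentage = 94799.3500 / 438285.4200 * 100 = 21.6296

21.6296%


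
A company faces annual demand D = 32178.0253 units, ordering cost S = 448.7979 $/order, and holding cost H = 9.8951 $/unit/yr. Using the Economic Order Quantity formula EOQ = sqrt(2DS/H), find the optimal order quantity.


2*D*S = 2 * 32178.0253 * 448.7979 = 28882860.3616
2*D*S/H = 2918905.3533
EOQ = sqrt(2918905.3533) = 1708.4804

1708.4804 units


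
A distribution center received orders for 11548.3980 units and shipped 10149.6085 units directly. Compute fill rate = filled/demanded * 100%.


FR = 10149.6085 / 11548.3980 * 100 = 87.8876

87.8876%


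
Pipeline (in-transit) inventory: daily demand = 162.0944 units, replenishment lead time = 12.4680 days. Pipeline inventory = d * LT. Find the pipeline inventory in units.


Pipeline = 162.0944 * 12.4680 = 2020.9930

2020.9930 units


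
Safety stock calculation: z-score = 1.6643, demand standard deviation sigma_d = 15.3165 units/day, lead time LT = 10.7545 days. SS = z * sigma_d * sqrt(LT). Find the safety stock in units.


sqrt(LT) = sqrt(10.7545) = 3.2794
SS = 1.6643 * 15.3165 * 3.2794 = 83.5961

83.5961 units


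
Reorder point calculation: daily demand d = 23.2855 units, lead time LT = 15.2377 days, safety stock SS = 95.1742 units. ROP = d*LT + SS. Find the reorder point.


d*LT = 23.2855 * 15.2377 = 354.8175
ROP = 354.8175 + 95.1742 = 449.9917

449.9917 units


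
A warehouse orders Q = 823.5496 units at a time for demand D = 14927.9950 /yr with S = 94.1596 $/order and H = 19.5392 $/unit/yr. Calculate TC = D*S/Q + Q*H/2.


Ordering cost = D*S/Q = 1706.7752
Holding cost = Q*H/2 = 8045.7502
TC = 1706.7752 + 8045.7502 = 9752.5254

9752.5254 $/yr


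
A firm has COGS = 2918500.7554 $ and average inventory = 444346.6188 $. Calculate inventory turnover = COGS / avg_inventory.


Turnover = 2918500.7554 / 444346.6188 = 6.5681

6.5681


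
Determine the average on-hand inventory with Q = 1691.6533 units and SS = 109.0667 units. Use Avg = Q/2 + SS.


Q/2 = 845.8266
Avg = 845.8266 + 109.0667 = 954.8933

954.8933 units


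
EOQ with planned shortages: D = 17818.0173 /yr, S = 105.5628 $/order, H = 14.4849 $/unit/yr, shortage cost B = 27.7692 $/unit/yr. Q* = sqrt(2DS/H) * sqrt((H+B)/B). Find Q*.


sqrt(2DS/H) = 509.6152
sqrt((H+B)/B) = 1.2335
Q* = 509.6152 * 1.2335 = 628.6300

628.6300 units


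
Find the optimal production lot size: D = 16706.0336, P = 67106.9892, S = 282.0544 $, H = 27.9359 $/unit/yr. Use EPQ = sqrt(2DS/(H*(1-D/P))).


1 - D/P = 1 - 0.2489 = 0.7511
H*(1-D/P) = 20.9814
2DS = 9424020.5669
EPQ = sqrt(449161.5185) = 670.1951

670.1951 units


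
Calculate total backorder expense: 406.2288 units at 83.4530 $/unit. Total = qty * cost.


Total = 406.2288 * 83.4530 = 33901.0120

33901.0120 $


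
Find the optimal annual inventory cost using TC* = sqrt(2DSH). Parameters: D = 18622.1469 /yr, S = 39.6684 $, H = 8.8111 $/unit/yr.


2*D*S*H = 13017708.9679
TC* = sqrt(13017708.9679) = 3608.0062

3608.0062 $/yr


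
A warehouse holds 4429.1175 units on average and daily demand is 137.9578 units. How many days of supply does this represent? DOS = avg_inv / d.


DOS = 4429.1175 / 137.9578 = 32.1049

32.1049 days


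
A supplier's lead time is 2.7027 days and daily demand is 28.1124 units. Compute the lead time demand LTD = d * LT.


LTD = 28.1124 * 2.7027 = 75.9794

75.9794 units


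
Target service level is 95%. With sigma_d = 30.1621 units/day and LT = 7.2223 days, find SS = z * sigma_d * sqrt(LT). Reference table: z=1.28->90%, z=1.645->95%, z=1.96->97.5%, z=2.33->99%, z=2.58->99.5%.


From the table, SL = 95% corresponds to z = 1.645
sqrt(LT) = sqrt(7.2223) = 2.6874
SS = 1.645 * 30.1621 * 2.6874 = 133.3415

133.3415 units


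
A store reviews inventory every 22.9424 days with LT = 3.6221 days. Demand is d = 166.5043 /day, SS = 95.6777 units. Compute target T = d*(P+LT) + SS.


P + LT = 26.5645
d*(P+LT) = 166.5043 * 26.5645 = 4423.1035
T = 4423.1035 + 95.6777 = 4518.7812

4518.7812 units


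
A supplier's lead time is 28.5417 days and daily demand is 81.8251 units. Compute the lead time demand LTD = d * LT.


LTD = 81.8251 * 28.5417 = 2335.4275

2335.4275 units


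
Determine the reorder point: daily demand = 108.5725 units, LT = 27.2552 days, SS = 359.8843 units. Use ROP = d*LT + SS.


d*LT = 108.5725 * 27.2552 = 2959.1652
ROP = 2959.1652 + 359.8843 = 3319.0495

3319.0495 units


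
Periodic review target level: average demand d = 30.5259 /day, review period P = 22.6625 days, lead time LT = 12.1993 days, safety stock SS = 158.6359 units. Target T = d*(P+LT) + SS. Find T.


P + LT = 34.8618
d*(P+LT) = 30.5259 * 34.8618 = 1064.1878
T = 1064.1878 + 158.6359 = 1222.8237

1222.8237 units


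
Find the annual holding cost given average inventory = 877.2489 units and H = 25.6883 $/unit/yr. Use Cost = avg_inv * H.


Cost = 877.2489 * 25.6883 = 22535.0329

22535.0329 $/yr


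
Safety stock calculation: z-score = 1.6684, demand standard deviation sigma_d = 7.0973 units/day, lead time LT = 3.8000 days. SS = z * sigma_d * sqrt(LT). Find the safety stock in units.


sqrt(LT) = sqrt(3.8000) = 1.9494
SS = 1.6684 * 7.0973 * 1.9494 = 23.0826

23.0826 units


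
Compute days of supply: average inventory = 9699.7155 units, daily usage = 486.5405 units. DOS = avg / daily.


DOS = 9699.7155 / 486.5405 = 19.9361

19.9361 days


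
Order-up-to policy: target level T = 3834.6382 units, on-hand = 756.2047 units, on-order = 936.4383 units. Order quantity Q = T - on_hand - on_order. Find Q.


Inventory position = OH + OO = 756.2047 + 936.4383 = 1692.6430
Q = 3834.6382 - 1692.6430 = 2141.9952

2141.9952 units


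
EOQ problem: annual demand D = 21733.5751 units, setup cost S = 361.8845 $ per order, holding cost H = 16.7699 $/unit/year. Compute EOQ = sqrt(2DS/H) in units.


2*D*S = 2 * 21733.5751 * 361.8845 = 15730087.9166
2*D*S/H = 937995.3319
EOQ = sqrt(937995.3319) = 968.5016

968.5016 units


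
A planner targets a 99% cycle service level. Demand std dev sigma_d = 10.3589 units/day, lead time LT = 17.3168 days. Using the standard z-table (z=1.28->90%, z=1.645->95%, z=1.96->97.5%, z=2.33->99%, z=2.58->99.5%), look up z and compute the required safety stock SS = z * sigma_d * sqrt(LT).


From the table, SL = 99% corresponds to z = 2.33
sqrt(LT) = sqrt(17.3168) = 4.1613
SS = 2.33 * 10.3589 * 4.1613 = 100.4392

100.4392 units


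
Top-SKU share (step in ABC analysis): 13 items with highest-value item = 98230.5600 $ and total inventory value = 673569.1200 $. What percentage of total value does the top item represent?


Top item = 98230.5600
Total = 673569.1200
Percentage = 98230.5600 / 673569.1200 * 100 = 14.5836

14.5836%


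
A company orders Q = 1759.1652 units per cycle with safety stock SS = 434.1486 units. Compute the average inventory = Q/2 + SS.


Q/2 = 879.5826
Avg = 879.5826 + 434.1486 = 1313.7312

1313.7312 units


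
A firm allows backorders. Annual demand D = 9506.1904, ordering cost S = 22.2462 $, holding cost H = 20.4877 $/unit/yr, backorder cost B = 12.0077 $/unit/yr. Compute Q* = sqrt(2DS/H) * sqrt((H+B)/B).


sqrt(2DS/H) = 143.6811
sqrt((H+B)/B) = 1.6451
Q* = 143.6811 * 1.6451 = 236.3636

236.3636 units


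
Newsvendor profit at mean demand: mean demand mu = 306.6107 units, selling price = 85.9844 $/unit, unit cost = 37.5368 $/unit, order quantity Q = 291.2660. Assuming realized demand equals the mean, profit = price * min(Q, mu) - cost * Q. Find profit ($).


Sales at mu = min(291.2660, 306.6107) = 291.2660
Revenue = 85.9844 * 291.2660 = 25044.3323
Total cost = 37.5368 * 291.2660 = 10933.1936
Profit = 25044.3323 - 10933.1936 = 14111.1387

14111.1387 $


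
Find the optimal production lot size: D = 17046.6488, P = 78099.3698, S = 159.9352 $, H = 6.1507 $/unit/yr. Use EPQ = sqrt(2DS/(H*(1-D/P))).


1 - D/P = 1 - 0.2183 = 0.7817
H*(1-D/P) = 4.8082
2DS = 5452718.3703
EPQ = sqrt(1134046.9306) = 1064.9164

1064.9164 units


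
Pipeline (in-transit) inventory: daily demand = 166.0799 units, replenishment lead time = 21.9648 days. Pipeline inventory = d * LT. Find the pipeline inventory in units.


Pipeline = 166.0799 * 21.9648 = 3647.9118

3647.9118 units


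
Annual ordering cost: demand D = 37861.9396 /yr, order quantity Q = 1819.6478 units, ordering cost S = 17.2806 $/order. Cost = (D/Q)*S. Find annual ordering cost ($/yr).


Number of orders = D/Q = 20.8073
Cost = 20.8073 * 17.2806 = 359.5625

359.5625 $/yr


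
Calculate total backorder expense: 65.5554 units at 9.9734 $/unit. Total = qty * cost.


Total = 65.5554 * 9.9734 = 653.8102

653.8102 $


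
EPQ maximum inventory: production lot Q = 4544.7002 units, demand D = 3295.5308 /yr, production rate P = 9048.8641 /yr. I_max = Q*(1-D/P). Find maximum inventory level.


D/P = 0.3642
1 - D/P = 0.6358
I_max = 4544.7002 * 0.6358 = 2889.5533

2889.5533 units


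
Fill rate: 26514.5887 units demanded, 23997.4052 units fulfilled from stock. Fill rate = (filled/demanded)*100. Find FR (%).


FR = 23997.4052 / 26514.5887 * 100 = 90.5064

90.5064%


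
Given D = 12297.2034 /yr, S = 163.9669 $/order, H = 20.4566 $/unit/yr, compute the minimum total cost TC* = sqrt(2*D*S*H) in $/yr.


2*D*S*H = 82494689.3079
TC* = sqrt(82494689.3079) = 9082.6587

9082.6587 $/yr


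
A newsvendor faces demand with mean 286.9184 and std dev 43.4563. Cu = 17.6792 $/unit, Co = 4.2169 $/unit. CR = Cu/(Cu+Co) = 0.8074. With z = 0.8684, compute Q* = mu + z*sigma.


CR = Cu/(Cu+Co) = 17.6792/(17.6792+4.2169) = 0.8074
z = 0.8684
Q* = 286.9184 + 0.8684 * 43.4563 = 324.6559

324.6559 units


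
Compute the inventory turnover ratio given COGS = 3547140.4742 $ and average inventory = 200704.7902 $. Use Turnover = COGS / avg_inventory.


Turnover = 3547140.4742 / 200704.7902 = 17.6734

17.6734


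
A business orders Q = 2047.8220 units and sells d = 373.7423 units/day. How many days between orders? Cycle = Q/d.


Cycle = 2047.8220 / 373.7423 = 5.4792

5.4792 days


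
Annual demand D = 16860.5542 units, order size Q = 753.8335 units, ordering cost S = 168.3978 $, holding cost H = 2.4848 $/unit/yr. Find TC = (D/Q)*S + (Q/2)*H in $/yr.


Ordering cost = D*S/Q = 3766.4554
Holding cost = Q*H/2 = 936.5627
TC = 3766.4554 + 936.5627 = 4703.0181

4703.0181 $/yr


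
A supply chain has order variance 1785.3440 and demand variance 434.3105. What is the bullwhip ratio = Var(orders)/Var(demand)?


BW = 1785.3440 / 434.3105 = 4.1108

4.1108


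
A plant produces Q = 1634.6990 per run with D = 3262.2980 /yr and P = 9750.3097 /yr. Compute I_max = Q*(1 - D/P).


D/P = 0.3346
1 - D/P = 0.6654
I_max = 1634.6990 * 0.6654 = 1087.7548

1087.7548 units


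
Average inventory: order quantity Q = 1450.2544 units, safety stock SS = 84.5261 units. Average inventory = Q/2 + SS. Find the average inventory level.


Q/2 = 725.1272
Avg = 725.1272 + 84.5261 = 809.6533

809.6533 units


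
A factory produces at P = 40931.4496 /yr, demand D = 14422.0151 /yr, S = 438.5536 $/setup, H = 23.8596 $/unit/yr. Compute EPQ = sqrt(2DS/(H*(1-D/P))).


1 - D/P = 1 - 0.3523 = 0.6477
H*(1-D/P) = 15.4528
2DS = 12649653.2827
EPQ = sqrt(818600.7262) = 904.7656

904.7656 units


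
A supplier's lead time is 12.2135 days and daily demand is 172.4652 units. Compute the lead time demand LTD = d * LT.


LTD = 172.4652 * 12.2135 = 2106.4037

2106.4037 units


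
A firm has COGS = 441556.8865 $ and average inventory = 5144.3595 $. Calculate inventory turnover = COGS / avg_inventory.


Turnover = 441556.8865 / 5144.3595 = 85.8332

85.8332


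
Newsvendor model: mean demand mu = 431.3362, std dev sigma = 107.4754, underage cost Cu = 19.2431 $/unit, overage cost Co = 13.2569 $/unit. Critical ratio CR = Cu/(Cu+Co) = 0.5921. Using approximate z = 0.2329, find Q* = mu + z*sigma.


CR = Cu/(Cu+Co) = 19.2431/(19.2431+13.2569) = 0.5921
z = 0.2329
Q* = 431.3362 + 0.2329 * 107.4754 = 456.3672

456.3672 units


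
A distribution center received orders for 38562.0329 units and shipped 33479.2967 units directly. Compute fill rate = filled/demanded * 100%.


FR = 33479.2967 / 38562.0329 * 100 = 86.8193

86.8193%


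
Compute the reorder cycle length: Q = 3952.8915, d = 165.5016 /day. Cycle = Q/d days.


Cycle = 3952.8915 / 165.5016 = 23.8843

23.8843 days


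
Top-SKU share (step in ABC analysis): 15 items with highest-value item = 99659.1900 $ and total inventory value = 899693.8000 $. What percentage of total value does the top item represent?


Top item = 99659.1900
Total = 899693.8000
Percentage = 99659.1900 / 899693.8000 * 100 = 11.0770

11.0770%


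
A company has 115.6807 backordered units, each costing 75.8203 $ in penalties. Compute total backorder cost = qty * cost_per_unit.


Total = 115.6807 * 75.8203 = 8770.9454

8770.9454 $


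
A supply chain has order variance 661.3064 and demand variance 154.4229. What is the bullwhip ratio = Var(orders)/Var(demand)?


BW = 661.3064 / 154.4229 = 4.2824

4.2824


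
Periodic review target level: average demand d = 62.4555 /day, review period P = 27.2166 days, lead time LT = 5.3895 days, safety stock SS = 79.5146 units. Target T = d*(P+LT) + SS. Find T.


P + LT = 32.6061
d*(P+LT) = 62.4555 * 32.6061 = 2036.4303
T = 2036.4303 + 79.5146 = 2115.9449

2115.9449 units


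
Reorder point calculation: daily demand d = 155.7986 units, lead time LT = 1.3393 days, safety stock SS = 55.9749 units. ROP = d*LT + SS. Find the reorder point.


d*LT = 155.7986 * 1.3393 = 208.6611
ROP = 208.6611 + 55.9749 = 264.6360

264.6360 units


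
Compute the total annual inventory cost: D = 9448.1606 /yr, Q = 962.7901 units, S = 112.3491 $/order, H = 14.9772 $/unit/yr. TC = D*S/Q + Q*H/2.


Ordering cost = D*S/Q = 1102.5169
Holding cost = Q*H/2 = 7209.9499
TC = 1102.5169 + 7209.9499 = 8312.4668

8312.4668 $/yr


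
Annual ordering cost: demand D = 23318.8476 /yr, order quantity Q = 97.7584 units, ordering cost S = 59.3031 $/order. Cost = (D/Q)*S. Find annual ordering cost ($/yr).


Number of orders = D/Q = 238.5355
Cost = 238.5355 * 59.3031 = 14145.8939

14145.8939 $/yr


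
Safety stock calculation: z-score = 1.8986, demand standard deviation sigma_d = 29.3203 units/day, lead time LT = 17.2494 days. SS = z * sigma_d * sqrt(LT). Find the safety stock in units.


sqrt(LT) = sqrt(17.2494) = 4.1532
SS = 1.8986 * 29.3203 * 4.1532 = 231.2006

231.2006 units


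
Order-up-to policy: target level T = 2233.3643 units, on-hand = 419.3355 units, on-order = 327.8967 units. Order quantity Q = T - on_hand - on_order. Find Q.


Inventory position = OH + OO = 419.3355 + 327.8967 = 747.2322
Q = 2233.3643 - 747.2322 = 1486.1321

1486.1321 units


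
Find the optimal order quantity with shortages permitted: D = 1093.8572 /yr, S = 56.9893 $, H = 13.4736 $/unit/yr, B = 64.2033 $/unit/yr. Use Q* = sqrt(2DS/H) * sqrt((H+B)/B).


sqrt(2DS/H) = 96.1945
sqrt((H+B)/B) = 1.0999
Q* = 96.1945 * 1.0999 = 105.8077

105.8077 units


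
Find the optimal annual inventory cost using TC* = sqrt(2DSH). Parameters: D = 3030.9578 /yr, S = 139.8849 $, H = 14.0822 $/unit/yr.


2*D*S*H = 11941289.5768
TC* = sqrt(11941289.5768) = 3455.6171

3455.6171 $/yr


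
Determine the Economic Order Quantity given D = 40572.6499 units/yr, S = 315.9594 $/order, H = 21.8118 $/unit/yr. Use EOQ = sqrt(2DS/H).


2*D*S = 2 * 40572.6499 * 315.9594 = 25638620.2376
2*D*S/H = 1175447.2459
EOQ = sqrt(1175447.2459) = 1084.1804

1084.1804 units


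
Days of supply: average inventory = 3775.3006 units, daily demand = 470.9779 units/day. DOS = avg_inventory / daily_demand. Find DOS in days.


DOS = 3775.3006 / 470.9779 = 8.0159

8.0159 days


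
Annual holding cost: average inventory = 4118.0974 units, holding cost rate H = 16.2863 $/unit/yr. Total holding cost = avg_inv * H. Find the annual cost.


Cost = 4118.0974 * 16.2863 = 67068.5697

67068.5697 $/yr


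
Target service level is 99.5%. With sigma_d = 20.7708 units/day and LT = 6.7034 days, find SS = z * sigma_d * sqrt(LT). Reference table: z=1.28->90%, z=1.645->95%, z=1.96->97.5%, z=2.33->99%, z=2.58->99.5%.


From the table, SL = 99.5% corresponds to z = 2.58
sqrt(LT) = sqrt(6.7034) = 2.5891
SS = 2.58 * 20.7708 * 2.5891 = 138.7460

138.7460 units


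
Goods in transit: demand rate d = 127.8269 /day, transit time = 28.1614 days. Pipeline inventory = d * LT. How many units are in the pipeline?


Pipeline = 127.8269 * 28.1614 = 3599.7845

3599.7845 units


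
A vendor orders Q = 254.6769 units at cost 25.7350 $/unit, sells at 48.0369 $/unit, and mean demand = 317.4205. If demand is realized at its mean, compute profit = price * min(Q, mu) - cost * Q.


Sales at mu = min(254.6769, 317.4205) = 254.6769
Revenue = 48.0369 * 254.6769 = 12233.8888
Total cost = 25.7350 * 254.6769 = 6554.1100
Profit = 12233.8888 - 6554.1100 = 5679.7788

5679.7788 $


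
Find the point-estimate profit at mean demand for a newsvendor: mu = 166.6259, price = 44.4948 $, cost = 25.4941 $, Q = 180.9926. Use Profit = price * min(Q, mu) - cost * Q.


Sales at mu = min(180.9926, 166.6259) = 166.6259
Revenue = 44.4948 * 166.6259 = 7413.9861
Total cost = 25.4941 * 180.9926 = 4614.2434
Profit = 7413.9861 - 4614.2434 = 2799.7427

2799.7427 $


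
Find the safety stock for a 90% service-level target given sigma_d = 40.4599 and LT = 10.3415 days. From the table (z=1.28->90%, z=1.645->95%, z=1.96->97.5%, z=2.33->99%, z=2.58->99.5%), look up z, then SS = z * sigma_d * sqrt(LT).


From the table, SL = 90% corresponds to z = 1.28
sqrt(LT) = sqrt(10.3415) = 3.2158
SS = 1.28 * 40.4599 * 3.2158 = 166.5431

166.5431 units


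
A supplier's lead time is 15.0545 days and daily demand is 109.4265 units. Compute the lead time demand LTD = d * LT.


LTD = 109.4265 * 15.0545 = 1647.3612

1647.3612 units


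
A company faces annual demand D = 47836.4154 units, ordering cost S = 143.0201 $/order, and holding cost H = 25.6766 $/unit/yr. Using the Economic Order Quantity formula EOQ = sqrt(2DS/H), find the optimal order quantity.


2*D*S = 2 * 47836.4154 * 143.0201 = 13683137.8283
2*D*S/H = 532903.0256
EOQ = sqrt(532903.0256) = 730.0021

730.0021 units


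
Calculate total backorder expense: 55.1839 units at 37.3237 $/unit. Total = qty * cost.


Total = 55.1839 * 37.3237 = 2059.6673

2059.6673 $
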